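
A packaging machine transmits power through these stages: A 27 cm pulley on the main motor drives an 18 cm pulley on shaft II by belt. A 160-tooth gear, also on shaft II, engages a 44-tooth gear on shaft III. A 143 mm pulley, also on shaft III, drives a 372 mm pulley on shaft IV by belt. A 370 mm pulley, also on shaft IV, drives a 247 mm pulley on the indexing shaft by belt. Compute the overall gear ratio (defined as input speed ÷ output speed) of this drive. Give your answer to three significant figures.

Each stage contributes driven/driver: belt 18/27 = 0.66667, gear mesh 44/160 = 0.275, belt 372/143 = 2.6014, belt 247/370 = 0.66757.
Overall: 0.66667 × 0.275 × 2.6014 × 0.66757 = 0.31838.

0.318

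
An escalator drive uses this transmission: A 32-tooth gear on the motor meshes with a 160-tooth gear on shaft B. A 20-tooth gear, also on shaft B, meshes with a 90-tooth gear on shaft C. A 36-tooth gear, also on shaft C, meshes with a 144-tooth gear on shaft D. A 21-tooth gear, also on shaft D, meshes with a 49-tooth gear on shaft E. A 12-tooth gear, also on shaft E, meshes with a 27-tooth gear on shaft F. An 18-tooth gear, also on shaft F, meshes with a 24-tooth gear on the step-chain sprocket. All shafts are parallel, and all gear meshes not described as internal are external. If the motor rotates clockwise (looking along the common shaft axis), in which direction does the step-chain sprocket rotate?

clockwise

the motor → shaft B: external mesh, 1 reversal → CCW.
shaft B → shaft C: external mesh, 1 reversal → CW.
shaft C → shaft D: external mesh, 1 reversal → CCW.
shaft D → shaft E: external mesh, 1 reversal → CW.
shaft E → shaft F: external mesh, 1 reversal → CCW.
shaft F → the step-chain sprocket: external mesh, 1 reversal → CW.
6 reversals in total — an even number — so the step-chain sprocket turns the same way as the motor.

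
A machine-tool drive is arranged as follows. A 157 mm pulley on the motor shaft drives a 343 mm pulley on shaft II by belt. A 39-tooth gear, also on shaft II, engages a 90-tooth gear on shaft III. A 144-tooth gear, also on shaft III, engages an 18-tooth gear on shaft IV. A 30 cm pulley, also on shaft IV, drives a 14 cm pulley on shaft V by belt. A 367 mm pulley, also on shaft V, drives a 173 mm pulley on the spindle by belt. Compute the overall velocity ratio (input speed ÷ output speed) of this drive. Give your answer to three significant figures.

0.139

Each stage contributes driven/driver: belt 343/157 = 2.1847, gear mesh 90/39 = 2.3077, gear mesh 18/144 = 0.125, belt 14/30 = 0.46667, belt 173/367 = 0.47139.
Overall: 2.1847 × 2.3077 × 0.125 × 0.46667 × 0.47139 = 0.13863.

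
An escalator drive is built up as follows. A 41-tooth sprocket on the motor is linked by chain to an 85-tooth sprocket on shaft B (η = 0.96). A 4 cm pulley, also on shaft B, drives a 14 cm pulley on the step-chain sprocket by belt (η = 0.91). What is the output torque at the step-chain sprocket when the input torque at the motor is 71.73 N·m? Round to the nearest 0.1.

454.7 N·m

chain 85/41 = 2.0732 → τ = 71.73·2.0732·0.96 = 142.76 N·m
belt 14/4 = 3.5 → τ = 142.76·3.5·0.91 = 454.69 N·m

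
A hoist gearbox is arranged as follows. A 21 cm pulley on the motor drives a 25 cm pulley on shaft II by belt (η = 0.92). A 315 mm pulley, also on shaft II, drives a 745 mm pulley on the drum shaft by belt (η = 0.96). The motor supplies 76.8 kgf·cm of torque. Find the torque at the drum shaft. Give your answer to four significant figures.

191.0 kgf·cm

Belt: ratio = 25/21 = 1.1905; torque at shaft II = 76.8 × 1.1905 × 0.92 = 84.114 kgf·cm.
Belt: ratio = 745/315 = 2.3651; torque at the drum shaft = 84.114 × 2.3651 × 0.96 = 190.98 kgf·cm.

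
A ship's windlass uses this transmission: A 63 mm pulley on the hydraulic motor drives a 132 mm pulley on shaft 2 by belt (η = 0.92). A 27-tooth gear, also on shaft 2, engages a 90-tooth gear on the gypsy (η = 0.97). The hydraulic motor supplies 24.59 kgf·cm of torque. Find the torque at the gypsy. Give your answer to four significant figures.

153.3 kgf·cm

Belt: ratio = 132/63 = 2.0952; torque at shaft 2 = 24.59 × 2.0952 × 0.92 = 47.4 kgf·cm.
Gear mesh: ratio = 90/27 = 3.3333; torque at the gypsy = 47.4 × 3.3333 × 0.97 = 153.26 kgf·cm.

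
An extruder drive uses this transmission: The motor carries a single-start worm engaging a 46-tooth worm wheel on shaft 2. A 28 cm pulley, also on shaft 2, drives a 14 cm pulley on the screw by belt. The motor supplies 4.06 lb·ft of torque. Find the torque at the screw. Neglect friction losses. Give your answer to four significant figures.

worm 46/1 = 46 → τ = 4.06·46 = 186.76 lb·ft
belt 14/28 = 0.5 → τ = 186.76·0.5 = 93.38 lb·ft

93.38 lb·ft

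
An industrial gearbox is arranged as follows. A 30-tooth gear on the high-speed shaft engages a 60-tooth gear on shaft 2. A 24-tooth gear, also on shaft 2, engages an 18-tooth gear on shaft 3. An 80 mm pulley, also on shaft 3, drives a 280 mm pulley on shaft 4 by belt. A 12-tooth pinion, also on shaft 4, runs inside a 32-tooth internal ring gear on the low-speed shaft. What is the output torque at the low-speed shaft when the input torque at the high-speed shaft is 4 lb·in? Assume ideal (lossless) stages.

Gear mesh: ratio = 60/30 = 2; torque at shaft 2 = 4 × 2 = 8 lb·in.
Gear mesh: ratio = 18/24 = 0.75; torque at shaft 3 = 8 × 0.75 = 6 lb·in.
Belt: ratio = 280/80 = 3.5; torque at shaft 4 = 6 × 3.5 = 21 lb·in.
Internal gear: ratio = 32/12 = 2.6667; torque at the low-speed shaft = 21 × 2.6667 = 56 lb·in.

56 lb·in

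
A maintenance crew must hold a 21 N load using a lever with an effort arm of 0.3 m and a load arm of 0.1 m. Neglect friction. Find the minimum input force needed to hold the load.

Lever MA = effort arm / load arm = 0.3/0.1 = 3.
Effort = load / MA = 21 / 3 = 7 N.

7 N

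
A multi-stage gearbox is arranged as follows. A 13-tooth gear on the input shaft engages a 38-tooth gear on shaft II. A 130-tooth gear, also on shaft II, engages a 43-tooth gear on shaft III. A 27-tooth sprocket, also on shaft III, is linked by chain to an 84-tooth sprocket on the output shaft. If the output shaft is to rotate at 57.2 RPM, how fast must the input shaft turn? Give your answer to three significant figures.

Overall ratio R = 2.9231 × 0.33077 × 3.1111 = 3.008.
Required input speed = output speed × R = 57.2 × 3.008 = 172.06 RPM.

172 RPM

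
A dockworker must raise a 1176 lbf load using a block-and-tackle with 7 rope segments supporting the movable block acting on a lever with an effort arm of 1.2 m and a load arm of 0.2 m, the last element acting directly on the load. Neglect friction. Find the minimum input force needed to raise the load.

Block-and-tackle MA = number of supporting rope parts = 7.
Lever MA = effort arm / load arm = 1.2/0.2 = 6.
Combined ideal MA = 7 × 6 = 42.
Effort = load / MA = 1176 / 42 = 28 lbf.

28 lbf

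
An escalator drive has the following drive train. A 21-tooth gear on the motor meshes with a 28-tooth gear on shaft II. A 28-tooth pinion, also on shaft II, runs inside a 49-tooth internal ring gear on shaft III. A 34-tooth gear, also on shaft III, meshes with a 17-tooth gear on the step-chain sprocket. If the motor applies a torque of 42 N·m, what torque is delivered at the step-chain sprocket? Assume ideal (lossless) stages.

49 N·m

gear mesh 28/21 = 1.3333 → τ = 42·1.3333 = 56 N·m
internal gear 49/28 = 1.75 → τ = 56·1.75 = 98 N·m
gear mesh 17/34 = 0.5 → τ = 98·0.5 = 49 N·m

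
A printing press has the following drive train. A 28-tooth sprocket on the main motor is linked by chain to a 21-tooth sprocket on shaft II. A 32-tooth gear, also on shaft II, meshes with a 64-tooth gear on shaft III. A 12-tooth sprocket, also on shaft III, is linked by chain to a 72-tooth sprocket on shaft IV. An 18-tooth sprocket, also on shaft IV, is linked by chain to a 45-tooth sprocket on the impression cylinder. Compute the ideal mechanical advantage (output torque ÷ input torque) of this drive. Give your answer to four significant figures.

Each stage contributes driven/driver: chain 21/28 = 0.75, gear mesh 64/32 = 2, chain 72/12 = 6, chain 45/18 = 2.5.
Overall: 0.75 × 2 × 6 × 2.5 = 22.5.

22.50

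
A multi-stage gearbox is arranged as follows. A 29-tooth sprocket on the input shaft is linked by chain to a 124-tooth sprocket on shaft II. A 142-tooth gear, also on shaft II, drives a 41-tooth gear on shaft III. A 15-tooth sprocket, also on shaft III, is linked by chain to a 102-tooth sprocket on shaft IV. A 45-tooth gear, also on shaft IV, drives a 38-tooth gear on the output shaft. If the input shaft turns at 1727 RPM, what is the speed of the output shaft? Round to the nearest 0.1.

243.6 RPM

chain 124/29 = 4.2759 → 1727/4.2759 = 403.9 RPM
gear mesh 41/142 = 0.28873 → 403.9/0.28873 = 1398.9 RPM
chain 102/15 = 6.8 → 1398.9/6.8 = 205.71 RPM
gear mesh 38/45 = 0.84444 → 205.71/0.84444 = 243.61 RPM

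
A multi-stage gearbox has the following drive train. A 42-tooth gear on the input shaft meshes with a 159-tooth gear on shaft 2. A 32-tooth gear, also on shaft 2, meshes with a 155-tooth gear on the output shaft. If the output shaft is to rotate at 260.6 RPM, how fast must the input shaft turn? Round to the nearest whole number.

Overall ratio R = 3.7857 × 4.8438 = 18.337.
Required input speed = output speed × R = 260.6 × 18.337 = 4778.6 RPM.

4779 RPM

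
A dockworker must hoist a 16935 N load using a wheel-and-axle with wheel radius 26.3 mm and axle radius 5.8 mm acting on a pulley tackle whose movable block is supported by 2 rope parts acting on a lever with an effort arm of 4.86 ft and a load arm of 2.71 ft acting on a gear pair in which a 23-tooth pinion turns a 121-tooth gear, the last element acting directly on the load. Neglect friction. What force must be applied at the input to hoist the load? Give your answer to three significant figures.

Wheel-and-axle MA = R/r = 26.3/5.8 = 4.5345.
Block-and-tackle MA = number of supporting rope parts = 2.
Lever MA = effort arm / load arm = 4.86/2.71 = 1.7934.
Gear pair MA = 121/23 = 5.2609.
Combined ideal MA = 4.5345 × 2 × 1.7934 × 5.2609 = 85.562.
Effort = load / MA = 16935 / 85.562 = 197.93 N.

198 N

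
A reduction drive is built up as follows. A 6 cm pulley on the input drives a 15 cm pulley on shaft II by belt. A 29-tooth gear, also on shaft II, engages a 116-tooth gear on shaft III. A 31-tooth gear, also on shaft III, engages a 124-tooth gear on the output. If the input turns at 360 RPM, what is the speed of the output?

the input → shaft II (belt, 15/6): 360 ÷ 2.5 = 144 RPM
shaft II → shaft III (gear mesh, 116/29): 144 ÷ 4 = 36 RPM
shaft III → the output (gear mesh, 124/31): 36 ÷ 4 = 9 RPM

9 RPM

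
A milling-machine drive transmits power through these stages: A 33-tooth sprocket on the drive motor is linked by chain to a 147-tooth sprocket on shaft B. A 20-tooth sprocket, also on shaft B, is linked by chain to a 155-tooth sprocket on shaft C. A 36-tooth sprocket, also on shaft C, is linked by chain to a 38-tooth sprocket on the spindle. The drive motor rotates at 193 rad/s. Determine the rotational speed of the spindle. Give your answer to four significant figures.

Chain: ratio = 147/33 = 4.4545, so shaft B turns at 193 / 4.4545 = 43.327 rad/s.
Chain: ratio = 155/20 = 7.75, so shaft C turns at 43.327 / 7.75 = 5.5905 rad/s.
Chain: ratio = 38/36 = 1.0556, so the spindle turns at 5.5905 / 1.0556 = 5.2963 rad/s.

5.296 rad/s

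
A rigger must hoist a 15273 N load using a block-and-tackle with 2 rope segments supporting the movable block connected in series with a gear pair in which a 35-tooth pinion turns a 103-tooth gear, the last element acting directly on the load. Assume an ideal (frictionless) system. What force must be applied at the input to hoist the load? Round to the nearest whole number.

Block-and-tackle MA = number of supporting rope parts = 2.
Gear pair MA = 103/35 = 2.9429.
Combined ideal MA = 2 × 2.9429 = 5.8857.
Effort = load / MA = 15273 / 5.8857 = 2594.9 N.

2595 N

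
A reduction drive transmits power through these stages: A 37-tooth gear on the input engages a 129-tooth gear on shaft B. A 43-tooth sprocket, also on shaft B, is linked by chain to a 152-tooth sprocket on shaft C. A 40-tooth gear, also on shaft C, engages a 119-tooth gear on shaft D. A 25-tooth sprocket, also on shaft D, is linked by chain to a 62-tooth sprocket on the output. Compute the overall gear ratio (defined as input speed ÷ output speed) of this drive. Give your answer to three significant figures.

90.9

Each stage contributes driven/driver: gear mesh 129/37 = 3.4865, chain 152/43 = 3.5349, gear mesh 119/40 = 2.975, chain 62/25 = 2.48.
Overall: 3.4865 × 3.5349 × 2.975 × 2.48 = 90.929.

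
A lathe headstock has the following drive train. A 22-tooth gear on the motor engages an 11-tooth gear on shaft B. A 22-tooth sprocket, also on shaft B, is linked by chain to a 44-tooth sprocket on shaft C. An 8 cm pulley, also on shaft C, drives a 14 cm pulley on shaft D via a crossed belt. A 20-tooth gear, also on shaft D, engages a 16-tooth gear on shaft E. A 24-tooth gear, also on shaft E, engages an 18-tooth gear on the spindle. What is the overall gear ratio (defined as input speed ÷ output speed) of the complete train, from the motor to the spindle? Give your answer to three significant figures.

Each stage contributes driven/driver: gear mesh 11/22 = 0.5, chain 44/22 = 2, belt 14/8 = 1.75, gear mesh 16/20 = 0.8, gear mesh 18/24 = 0.75.
Overall: 0.5 × 2 × 1.75 × 0.8 × 0.75 = 1.05.

1.05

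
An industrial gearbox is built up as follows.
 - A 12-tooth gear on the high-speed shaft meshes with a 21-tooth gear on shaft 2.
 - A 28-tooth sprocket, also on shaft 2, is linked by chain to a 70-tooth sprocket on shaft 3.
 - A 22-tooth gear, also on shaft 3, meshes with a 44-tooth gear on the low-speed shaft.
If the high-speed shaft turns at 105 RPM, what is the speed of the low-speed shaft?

12 RPM

the high-speed shaft → shaft 2 (gear mesh, 21/12): 105 ÷ 1.75 = 60 RPM
shaft 2 → shaft 3 (chain, 70/28): 60 ÷ 2.5 = 24 RPM
shaft 3 → the low-speed shaft (gear mesh, 44/22): 24 ÷ 2 = 12 RPM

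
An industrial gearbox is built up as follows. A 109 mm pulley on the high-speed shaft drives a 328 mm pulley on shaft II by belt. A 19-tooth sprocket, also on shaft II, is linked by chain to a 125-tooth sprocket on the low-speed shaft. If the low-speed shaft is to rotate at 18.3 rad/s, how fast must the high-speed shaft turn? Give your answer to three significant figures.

Overall ratio R = 3.0092 × 6.5789 = 19.797.
Required input speed = output speed × R = 18.3 × 19.797 = 362.29 rad/s.

362 rad/s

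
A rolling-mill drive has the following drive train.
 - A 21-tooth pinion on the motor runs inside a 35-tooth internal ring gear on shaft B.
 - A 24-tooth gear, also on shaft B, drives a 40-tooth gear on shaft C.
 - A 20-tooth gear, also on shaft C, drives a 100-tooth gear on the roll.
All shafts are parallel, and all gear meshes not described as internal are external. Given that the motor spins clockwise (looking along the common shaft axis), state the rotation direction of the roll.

the motor → shaft B: internal mesh, same direction → CW.
shaft B → shaft C: external mesh, 1 reversal → CCW.
shaft C → the roll: external mesh, 1 reversal → CW.
2 reversals in total — an even number — so the roll turns the same way as the motor.

clockwise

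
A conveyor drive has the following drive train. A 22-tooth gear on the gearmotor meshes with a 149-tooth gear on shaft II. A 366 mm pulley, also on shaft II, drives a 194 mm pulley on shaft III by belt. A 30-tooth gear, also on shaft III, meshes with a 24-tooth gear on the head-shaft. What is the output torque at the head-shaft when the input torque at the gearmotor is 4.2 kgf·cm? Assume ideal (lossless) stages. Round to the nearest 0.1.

Gear mesh: ratio = 149/22 = 6.7727; torque at shaft II = 4.2 × 6.7727 = 28.445 kgf·cm.
Belt: ratio = 194/366 = 0.53005; torque at shaft III = 28.445 × 0.53005 = 15.078 kgf·cm.
Gear mesh: ratio = 24/30 = 0.8; torque at the head-shaft = 15.078 × 0.8 = 12.062 kgf·cm.

12.1 kgf·cm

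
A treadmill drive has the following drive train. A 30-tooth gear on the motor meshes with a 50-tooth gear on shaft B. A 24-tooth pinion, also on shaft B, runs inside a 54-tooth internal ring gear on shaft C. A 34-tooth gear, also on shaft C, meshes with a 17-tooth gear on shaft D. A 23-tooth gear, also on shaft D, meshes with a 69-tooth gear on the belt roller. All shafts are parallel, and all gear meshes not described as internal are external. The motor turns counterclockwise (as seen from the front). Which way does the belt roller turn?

the motor → shaft B: external mesh, 1 reversal → CW.
shaft B → shaft C: internal mesh, same direction → CW.
shaft C → shaft D: external mesh, 1 reversal → CCW.
shaft D → the belt roller: external mesh, 1 reversal → CW.
3 reversals in total — an odd number — so the belt roller turns opposite to the motor.

clockwise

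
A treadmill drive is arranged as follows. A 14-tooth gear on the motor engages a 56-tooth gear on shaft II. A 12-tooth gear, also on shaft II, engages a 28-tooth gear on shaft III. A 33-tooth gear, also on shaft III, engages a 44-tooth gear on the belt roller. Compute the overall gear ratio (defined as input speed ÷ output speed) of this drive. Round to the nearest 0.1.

12.4

Each stage contributes driven/driver: gear mesh 56/14 = 4, gear mesh 28/12 = 2.3333, gear mesh 44/33 = 1.3333.
Overall: 4 × 2.3333 × 1.3333 = 12.444.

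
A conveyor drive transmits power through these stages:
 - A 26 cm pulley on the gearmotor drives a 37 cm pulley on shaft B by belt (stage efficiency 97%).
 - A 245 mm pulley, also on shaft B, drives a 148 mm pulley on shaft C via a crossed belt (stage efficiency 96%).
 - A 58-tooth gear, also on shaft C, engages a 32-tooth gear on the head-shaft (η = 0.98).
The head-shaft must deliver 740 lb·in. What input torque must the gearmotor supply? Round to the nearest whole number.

Overall ratio R = 1.4231 × 0.60408 × 0.55172 = 0.47429; overall efficiency η = 0.97 × 0.96 × 0.98 = 0.9126.
Input torque = output torque / (R × η) = 740 / (0.47429 × 0.9126) = 1709.7 lb·in.

1710 lb·in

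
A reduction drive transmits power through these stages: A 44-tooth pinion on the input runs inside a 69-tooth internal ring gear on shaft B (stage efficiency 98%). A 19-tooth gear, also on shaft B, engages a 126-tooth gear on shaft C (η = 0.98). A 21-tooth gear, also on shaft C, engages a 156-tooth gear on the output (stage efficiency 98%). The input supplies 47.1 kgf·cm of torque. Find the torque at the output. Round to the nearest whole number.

3425 kgf·cm

After the internal gear (69/44): 47.1 × 1.5682 × 0.98 = 72.384 kgf·cm
After the gear mesh (126/19): 72.384 × 6.6316 × 0.98 = 470.42 kgf·cm
After the gear mesh (156/21): 470.42 × 7.4286 × 0.98 = 3424.7 kgf·cm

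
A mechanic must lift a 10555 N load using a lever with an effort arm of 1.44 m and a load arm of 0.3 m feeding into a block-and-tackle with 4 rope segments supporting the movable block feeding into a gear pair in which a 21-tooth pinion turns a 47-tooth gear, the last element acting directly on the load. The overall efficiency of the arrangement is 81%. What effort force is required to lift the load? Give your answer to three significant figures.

303 N

Lever MA = effort arm / load arm = 1.44/0.3 = 4.8.
Block-and-tackle MA = number of supporting rope parts = 4.
Gear pair MA = 47/21 = 2.2381.
Combined ideal MA = 4.8 × 4 × 2.2381 = 42.971.
Actual MA = 42.971 × 0.81 = 34.807.
Effort = load / actual MA = 10555 / 34.807 = 303.24 N.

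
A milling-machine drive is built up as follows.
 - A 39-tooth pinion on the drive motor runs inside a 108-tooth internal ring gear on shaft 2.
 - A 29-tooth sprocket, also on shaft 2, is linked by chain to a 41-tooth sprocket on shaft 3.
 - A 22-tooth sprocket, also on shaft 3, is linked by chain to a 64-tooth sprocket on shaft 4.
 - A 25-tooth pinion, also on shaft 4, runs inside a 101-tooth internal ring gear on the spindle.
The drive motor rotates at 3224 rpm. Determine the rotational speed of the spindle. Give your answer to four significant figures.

70.07 rpm

the drive motor → shaft 2 (internal gear, 108/39): 3224 ÷ 2.7692 = 1164.2 rpm
shaft 2 → shaft 3 (chain, 41/29): 1164.2 ÷ 1.4138 = 823.47 rpm
shaft 3 → shaft 4 (chain, 64/22): 823.47 ÷ 2.9091 = 283.07 rpm
shaft 4 → the spindle (internal gear, 101/25): 283.07 ÷ 4.04 = 70.067 rpm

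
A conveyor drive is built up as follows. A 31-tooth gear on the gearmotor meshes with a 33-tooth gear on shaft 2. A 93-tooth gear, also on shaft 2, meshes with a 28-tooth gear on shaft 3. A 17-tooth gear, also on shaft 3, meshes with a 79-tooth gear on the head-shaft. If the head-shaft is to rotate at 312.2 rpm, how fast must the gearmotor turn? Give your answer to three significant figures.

465 rpm

Overall ratio R = 1.0645 × 0.30108 × 4.6471 = 1.4894.
Required input speed = output speed × R = 312.2 × 1.4894 = 464.98 rpm.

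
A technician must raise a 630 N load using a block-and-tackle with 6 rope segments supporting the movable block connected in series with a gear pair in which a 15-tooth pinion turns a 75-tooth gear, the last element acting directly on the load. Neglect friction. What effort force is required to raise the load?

21 N

Block-and-tackle MA = number of supporting rope parts = 6.
Gear pair MA = 75/15 = 5.
Combined ideal MA = 6 × 5 = 30.
Effort = load / MA = 630 / 30 = 21 N.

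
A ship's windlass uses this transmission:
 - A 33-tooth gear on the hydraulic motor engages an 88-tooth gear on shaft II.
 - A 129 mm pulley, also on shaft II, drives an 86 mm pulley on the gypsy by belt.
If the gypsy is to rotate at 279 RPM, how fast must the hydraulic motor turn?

496 RPM

Overall ratio R = 2.6667 × 0.66667 = 1.7778.
Required input speed = output speed × R = 279 × 1.7778 = 496 RPM.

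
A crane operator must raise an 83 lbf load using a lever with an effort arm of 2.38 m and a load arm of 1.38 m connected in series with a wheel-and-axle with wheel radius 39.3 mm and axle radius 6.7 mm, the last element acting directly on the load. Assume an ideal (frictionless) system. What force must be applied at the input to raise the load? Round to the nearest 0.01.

Lever MA = effort arm / load arm = 2.38/1.38 = 1.7246.
Wheel-and-axle MA = R/r = 39.3/6.7 = 5.8657.
Combined ideal MA = 1.7246 × 5.8657 = 10.116.
Effort = load / MA = 83 / 10.116 = 8.2047 lbf.

8.20 lbf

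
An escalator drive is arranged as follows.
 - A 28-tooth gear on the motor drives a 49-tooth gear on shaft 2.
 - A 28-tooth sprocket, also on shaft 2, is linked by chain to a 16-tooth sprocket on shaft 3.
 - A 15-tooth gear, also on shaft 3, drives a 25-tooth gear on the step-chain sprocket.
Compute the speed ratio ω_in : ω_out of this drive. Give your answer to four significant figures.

1.667

Each stage contributes driven/driver: gear mesh 49/28 = 1.75, chain 16/28 = 0.57143, gear mesh 25/15 = 1.6667.
Overall: 1.75 × 0.57143 × 1.6667 = 1.6667.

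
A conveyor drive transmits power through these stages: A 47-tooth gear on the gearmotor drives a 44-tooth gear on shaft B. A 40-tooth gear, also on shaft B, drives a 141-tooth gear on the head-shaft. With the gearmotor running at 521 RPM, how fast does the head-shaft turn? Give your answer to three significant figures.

the gearmotor → shaft B (gear mesh, 44/47): 521 ÷ 0.93617 = 556.52 RPM
shaft B → the head-shaft (gear mesh, 141/40): 556.52 ÷ 3.525 = 157.88 RPM

158 RPM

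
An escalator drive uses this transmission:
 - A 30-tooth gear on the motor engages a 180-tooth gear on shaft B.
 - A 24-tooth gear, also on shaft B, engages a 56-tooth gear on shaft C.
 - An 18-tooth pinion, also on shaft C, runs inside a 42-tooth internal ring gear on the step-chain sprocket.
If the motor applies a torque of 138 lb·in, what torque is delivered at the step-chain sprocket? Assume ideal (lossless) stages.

After the gear mesh (180/30): 138 × 6 = 828 lb·in
After the gear mesh (56/24): 828 × 2.3333 = 1932 lb·in
After the internal gear (42/18): 1932 × 2.3333 = 4508 lb·in

4508 lb·in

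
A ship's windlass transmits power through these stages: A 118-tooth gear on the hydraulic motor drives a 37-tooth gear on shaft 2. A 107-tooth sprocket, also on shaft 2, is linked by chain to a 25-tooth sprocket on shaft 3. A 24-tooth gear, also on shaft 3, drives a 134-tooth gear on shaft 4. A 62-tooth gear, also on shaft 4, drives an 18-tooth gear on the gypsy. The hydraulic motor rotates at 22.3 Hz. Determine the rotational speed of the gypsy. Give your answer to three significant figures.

188 Hz

gear mesh 37/118 = 0.31356 → 22.3/0.31356 = 71.119 Hz
chain 25/107 = 0.23364 → 71.119/0.23364 = 304.39 Hz
gear mesh 134/24 = 5.5833 → 304.39/5.5833 = 54.517 Hz
gear mesh 18/62 = 0.29032 → 54.517/0.29032 = 187.78 Hz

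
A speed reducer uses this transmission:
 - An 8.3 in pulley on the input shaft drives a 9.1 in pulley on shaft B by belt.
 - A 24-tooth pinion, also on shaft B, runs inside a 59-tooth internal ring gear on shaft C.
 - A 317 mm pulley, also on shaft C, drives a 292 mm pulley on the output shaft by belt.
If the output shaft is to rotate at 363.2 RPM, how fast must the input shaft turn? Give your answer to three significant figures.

902 RPM

Overall ratio R = 1.0964 × 2.4583 × 0.92114 = 2.4827.
Required input speed = output speed × R = 363.2 × 2.4827 = 901.72 RPM.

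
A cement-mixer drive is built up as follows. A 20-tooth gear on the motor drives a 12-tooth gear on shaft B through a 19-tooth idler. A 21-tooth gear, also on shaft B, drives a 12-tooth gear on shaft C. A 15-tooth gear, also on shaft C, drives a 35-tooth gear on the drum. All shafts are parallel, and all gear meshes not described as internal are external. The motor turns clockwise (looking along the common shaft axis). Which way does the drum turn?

clockwise

the motor → shaft B: driver → idler → driven is 2 external meshes, 2 reversals → CW.
shaft B → shaft C: external mesh, 1 reversal → CCW.
shaft C → the drum: external mesh, 1 reversal → CW.
4 reversals in total — an even number — so the drum turns the same way as the motor.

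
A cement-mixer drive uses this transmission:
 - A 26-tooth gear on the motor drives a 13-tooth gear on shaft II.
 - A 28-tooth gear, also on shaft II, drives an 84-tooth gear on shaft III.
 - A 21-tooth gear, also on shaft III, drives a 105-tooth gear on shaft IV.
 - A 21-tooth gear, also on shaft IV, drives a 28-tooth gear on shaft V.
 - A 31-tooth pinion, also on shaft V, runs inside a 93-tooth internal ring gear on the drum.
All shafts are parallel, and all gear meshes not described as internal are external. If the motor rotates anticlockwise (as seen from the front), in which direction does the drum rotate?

the motor → shaft II: external mesh, 1 reversal → CW.
shaft II → shaft III: external mesh, 1 reversal → CCW.
shaft III → shaft IV: external mesh, 1 reversal → CW.
shaft IV → shaft V: external mesh, 1 reversal → CCW.
shaft V → the drum: internal mesh, same direction → CCW.
4 reversals in total — an even number — so the drum turns the same way as the motor.

anticlockwise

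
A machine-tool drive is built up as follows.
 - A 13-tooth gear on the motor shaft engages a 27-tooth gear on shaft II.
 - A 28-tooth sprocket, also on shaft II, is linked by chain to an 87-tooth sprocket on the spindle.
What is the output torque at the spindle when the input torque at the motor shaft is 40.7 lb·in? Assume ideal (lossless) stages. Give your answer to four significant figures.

gear mesh 27/13 = 2.0769 → τ = 40.7·2.0769 = 84.531 lb·in
chain 87/28 = 3.1071 → τ = 84.531·3.1071 = 262.65 lb·in

262.6 lb·in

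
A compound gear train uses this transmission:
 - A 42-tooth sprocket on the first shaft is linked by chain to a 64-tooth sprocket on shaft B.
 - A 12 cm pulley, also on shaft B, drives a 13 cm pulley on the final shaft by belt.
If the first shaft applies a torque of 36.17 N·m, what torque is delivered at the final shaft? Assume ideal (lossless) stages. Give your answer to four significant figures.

59.71 N·m

Chain: ratio = 64/42 = 1.5238; torque at shaft B = 36.17 × 1.5238 = 55.116 N·m.
Belt: ratio = 13/12 = 1.0833; torque at the final shaft = 55.116 × 1.0833 = 59.709 N·m.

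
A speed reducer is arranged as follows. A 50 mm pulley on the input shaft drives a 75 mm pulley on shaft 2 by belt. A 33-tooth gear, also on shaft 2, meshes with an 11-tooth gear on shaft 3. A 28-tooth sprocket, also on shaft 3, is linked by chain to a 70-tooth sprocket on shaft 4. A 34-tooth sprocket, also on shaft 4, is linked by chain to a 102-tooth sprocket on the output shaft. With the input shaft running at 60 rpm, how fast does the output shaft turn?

16 rpm

belt 75/50 = 1.5 → 60/1.5 = 40 rpm
gear mesh 11/33 = 0.33333 → 40/0.33333 = 120 rpm
chain 70/28 = 2.5 → 120/2.5 = 48 rpm
chain 102/34 = 3 → 48/3 = 16 rpm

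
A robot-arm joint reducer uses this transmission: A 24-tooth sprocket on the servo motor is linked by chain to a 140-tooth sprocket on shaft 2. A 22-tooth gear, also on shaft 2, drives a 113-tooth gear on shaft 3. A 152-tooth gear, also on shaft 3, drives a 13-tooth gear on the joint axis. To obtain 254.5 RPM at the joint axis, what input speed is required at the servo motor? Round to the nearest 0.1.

Overall ratio R = 5.8333 × 5.1364 × 0.085526 = 2.5625.
Required input speed = output speed × R = 254.5 × 2.5625 = 652.17 RPM.

652.2 RPM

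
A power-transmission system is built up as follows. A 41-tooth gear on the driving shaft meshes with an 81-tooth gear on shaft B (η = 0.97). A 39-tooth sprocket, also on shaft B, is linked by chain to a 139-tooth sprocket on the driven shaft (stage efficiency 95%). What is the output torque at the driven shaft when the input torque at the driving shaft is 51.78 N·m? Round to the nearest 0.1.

gear mesh 81/41 = 1.9756 → τ = 51.78·1.9756·0.97 = 99.228 N·m
chain 139/39 = 3.5641 → τ = 99.228·3.5641·0.95 = 335.98 N·m

336.0 N·m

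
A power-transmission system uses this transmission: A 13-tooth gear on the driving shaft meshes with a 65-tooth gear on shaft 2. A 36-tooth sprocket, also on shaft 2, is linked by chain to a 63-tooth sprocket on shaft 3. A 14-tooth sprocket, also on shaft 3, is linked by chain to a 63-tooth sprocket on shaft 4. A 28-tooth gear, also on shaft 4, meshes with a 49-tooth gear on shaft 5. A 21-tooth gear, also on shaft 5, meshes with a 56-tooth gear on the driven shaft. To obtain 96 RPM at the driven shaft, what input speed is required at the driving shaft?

17640 RPM

Overall ratio R = 5 × 1.75 × 4.5 × 1.75 × 2.6667 = 183.75.
Required input speed = output speed × R = 96 × 183.75 = 17640 RPM.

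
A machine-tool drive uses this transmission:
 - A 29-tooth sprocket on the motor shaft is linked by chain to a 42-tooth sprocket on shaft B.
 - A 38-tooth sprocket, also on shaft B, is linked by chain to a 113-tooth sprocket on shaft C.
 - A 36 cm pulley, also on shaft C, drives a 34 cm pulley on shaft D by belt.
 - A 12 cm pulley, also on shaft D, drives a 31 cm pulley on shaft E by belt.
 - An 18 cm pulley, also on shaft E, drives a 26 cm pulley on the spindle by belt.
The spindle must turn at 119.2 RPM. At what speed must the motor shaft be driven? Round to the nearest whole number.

Overall ratio R = 1.4483 × 2.9737 × 0.94444 × 2.5833 × 1.4444 = 15.178.
Required input speed = output speed × R = 119.2 × 15.178 = 1809.2 RPM.

1809 RPM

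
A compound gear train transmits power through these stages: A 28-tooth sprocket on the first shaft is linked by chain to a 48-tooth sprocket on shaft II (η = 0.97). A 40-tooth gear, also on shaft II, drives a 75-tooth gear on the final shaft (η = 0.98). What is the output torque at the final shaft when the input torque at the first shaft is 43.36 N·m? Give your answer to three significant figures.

132 N·m

Chain: ratio = 48/28 = 1.7143; torque at shaft II = 43.36 × 1.7143 × 0.97 = 72.101 N·m.
Gear mesh: ratio = 75/40 = 1.875; torque at the final shaft = 72.101 × 1.875 × 0.98 = 132.49 N·m.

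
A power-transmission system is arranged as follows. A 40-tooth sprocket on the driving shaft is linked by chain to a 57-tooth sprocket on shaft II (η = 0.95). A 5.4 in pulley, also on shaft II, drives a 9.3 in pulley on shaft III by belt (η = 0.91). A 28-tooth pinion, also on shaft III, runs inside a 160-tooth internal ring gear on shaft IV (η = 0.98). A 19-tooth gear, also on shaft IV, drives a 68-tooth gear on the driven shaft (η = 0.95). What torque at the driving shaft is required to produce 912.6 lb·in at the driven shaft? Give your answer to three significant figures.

Overall ratio R = 1.425 × 1.7222 × 5.7143 × 3.5789 = 50.19; overall efficiency η = 0.95 × 0.91 × 0.98 × 0.95 = 0.8048.
Input torque = output torque / (R × η) = 912.6 / (50.19 × 0.8048) = 22.591 lb·in.

22.6 lb·in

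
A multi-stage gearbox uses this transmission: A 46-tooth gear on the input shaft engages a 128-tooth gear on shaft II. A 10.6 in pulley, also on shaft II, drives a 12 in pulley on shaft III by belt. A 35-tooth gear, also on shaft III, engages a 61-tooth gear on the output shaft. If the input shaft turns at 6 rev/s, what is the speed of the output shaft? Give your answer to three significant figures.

gear mesh 128/46 = 2.7826 → 6/2.7826 = 2.1562 rev/s
belt 12/10.6 = 1.1321 → 2.1562/1.1321 = 1.9047 rev/s
gear mesh 61/35 = 1.7429 → 1.9047/1.7429 = 1.0929 rev/s

1.09 rev/s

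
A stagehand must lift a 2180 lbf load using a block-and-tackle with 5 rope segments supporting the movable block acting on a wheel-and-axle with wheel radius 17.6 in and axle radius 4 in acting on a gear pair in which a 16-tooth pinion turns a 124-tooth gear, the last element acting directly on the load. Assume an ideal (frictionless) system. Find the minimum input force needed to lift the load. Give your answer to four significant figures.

12.79 lbf

Block-and-tackle MA = number of supporting rope parts = 5.
Wheel-and-axle MA = R/r = 17.6/4 = 4.4.
Gear pair MA = 124/16 = 7.75.
Combined ideal MA = 5 × 4.4 × 7.75 = 170.5.
Effort = load / MA = 2180 / 170.5 = 12.786 lbf.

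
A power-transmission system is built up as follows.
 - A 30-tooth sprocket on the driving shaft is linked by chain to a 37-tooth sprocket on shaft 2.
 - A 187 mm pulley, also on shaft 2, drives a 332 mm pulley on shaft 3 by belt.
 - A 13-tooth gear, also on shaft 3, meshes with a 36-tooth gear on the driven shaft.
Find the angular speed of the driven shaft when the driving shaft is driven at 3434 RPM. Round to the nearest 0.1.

566.3 RPM

the driving shaft → shaft 2 (chain, 37/30): 3434 ÷ 1.2333 = 2784.3 RPM
shaft 2 → shaft 3 (belt, 332/187): 2784.3 ÷ 1.7754 = 1568.3 RPM
shaft 3 → the driven shaft (gear mesh, 36/13): 1568.3 ÷ 2.7692 = 566.32 RPM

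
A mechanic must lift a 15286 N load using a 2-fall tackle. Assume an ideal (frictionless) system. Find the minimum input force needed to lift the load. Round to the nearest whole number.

7643 N

Block-and-tackle MA = number of supporting rope parts = 2.
Effort = load / MA = 15286 / 2 = 7643 N.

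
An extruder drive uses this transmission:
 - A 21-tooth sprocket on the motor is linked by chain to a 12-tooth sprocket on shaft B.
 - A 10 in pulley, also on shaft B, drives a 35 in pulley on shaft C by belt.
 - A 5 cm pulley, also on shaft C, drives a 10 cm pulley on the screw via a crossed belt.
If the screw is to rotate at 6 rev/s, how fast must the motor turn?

Overall ratio R = 0.57143 × 3.5 × 2 = 4.
Required input speed = output speed × R = 6 × 4 = 24 rev/s.

24 rev/s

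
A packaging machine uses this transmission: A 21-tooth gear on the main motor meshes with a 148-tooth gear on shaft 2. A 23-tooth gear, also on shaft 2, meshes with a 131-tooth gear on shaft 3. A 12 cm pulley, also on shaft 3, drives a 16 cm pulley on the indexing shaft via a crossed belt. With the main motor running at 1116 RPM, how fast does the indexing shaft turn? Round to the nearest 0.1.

Gear mesh: ratio = 148/21 = 7.0476, so shaft 2 turns at 1116 / 7.0476 = 158.35 RPM.
Gear mesh: ratio = 131/23 = 5.6957, so shaft 3 turns at 158.35 / 5.6957 = 27.802 RPM.
Belt: ratio = 16/12 = 1.3333, so the indexing shaft turns at 27.802 / 1.3333 = 20.852 RPM.

20.9 RPM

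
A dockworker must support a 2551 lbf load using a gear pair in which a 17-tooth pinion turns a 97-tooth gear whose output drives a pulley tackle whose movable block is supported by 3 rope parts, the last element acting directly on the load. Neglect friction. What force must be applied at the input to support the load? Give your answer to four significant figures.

Gear pair MA = 97/17 = 5.7059.
Block-and-tackle MA = number of supporting rope parts = 3.
Combined ideal MA = 5.7059 × 3 = 17.118.
Effort = load / MA = 2551 / 17.118 = 149.03 lbf.

149.0 lbf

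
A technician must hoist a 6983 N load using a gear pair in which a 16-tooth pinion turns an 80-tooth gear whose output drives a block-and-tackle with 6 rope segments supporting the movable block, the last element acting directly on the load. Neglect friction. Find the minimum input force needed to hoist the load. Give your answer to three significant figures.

233 N

Gear pair MA = 80/16 = 5.
Block-and-tackle MA = number of supporting rope parts = 6.
Combined ideal MA = 5 × 6 = 30.
Effort = load / MA = 6983 / 30 = 232.77 N.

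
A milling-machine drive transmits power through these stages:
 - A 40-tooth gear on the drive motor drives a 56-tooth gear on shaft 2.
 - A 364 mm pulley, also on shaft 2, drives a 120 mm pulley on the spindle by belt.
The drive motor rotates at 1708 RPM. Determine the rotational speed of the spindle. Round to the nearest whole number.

3701 RPM

gear mesh 56/40 = 1.4 → 1708/1.4 = 1220 RPM
belt 120/364 = 0.32967 → 1220/0.32967 = 3700.7 RPM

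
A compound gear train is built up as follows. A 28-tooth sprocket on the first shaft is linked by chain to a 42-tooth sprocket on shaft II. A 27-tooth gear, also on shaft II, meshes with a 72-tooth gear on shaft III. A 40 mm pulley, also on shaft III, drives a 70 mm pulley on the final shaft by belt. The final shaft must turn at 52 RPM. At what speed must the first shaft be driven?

364 RPM

Overall ratio R = 1.5 × 2.6667 × 1.75 = 7.
Required input speed = output speed × R = 52 × 7 = 364 RPM.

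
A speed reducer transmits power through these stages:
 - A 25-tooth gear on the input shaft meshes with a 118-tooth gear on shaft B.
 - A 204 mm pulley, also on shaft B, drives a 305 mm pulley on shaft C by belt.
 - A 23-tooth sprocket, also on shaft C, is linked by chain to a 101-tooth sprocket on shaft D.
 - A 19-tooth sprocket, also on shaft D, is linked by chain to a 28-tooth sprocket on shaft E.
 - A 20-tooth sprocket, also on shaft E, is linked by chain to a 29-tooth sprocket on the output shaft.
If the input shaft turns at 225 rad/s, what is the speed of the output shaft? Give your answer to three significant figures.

3.40 rad/s

the input shaft → shaft B (gear mesh, 118/25): 225 ÷ 4.72 = 47.669 rad/s
shaft B → shaft C (belt, 305/204): 47.669 ÷ 1.4951 = 31.884 rad/s
shaft C → shaft D (chain, 101/23): 31.884 ÷ 4.3913 = 7.2607 rad/s
shaft D → shaft E (chain, 28/19): 7.2607 ÷ 1.4737 = 4.9269 rad/s
shaft E → the output shaft (chain, 29/20): 4.9269 ÷ 1.45 = 3.3979 rad/s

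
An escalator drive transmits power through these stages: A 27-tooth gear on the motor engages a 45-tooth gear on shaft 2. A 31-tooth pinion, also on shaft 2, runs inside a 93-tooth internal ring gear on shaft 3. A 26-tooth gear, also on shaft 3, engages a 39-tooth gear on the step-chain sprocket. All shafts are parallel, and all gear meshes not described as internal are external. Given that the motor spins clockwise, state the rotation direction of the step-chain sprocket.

the motor → shaft 2: external mesh, 1 reversal → CCW.
shaft 2 → shaft 3: internal mesh, same direction → CCW.
shaft 3 → the step-chain sprocket: external mesh, 1 reversal → CW.
2 reversals in total — an even number — so the step-chain sprocket turns the same way as the motor.

clockwise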